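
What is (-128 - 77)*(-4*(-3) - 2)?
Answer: -2050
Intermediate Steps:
(-128 - 77)*(-4*(-3) - 2) = -205*(12 - 2) = -205*10 = -2050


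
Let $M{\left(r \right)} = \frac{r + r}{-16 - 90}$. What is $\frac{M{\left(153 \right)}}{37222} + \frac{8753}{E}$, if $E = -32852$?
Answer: $- \frac{8636323577}{32404654316} \approx -0.26651$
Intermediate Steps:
$M{\left(r \right)} = - \frac{r}{53}$ ($M{\left(r \right)} = \frac{2 r}{-106} = 2 r \left(- \frac{1}{106}\right) = - \frac{r}{53}$)
$\frac{M{\left(153 \right)}}{37222} + \frac{8753}{E} = \frac{\left(- \frac{1}{53}\right) 153}{37222} + \frac{8753}{-32852} = \left(- \frac{153}{53}\right) \frac{1}{37222} + 8753 \left(- \frac{1}{32852}\right) = - \frac{153}{1972766} - \frac{8753}{32852} = - \frac{8636323577}{32404654316}$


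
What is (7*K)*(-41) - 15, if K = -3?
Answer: 846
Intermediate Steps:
(7*K)*(-41) - 15 = (7*(-3))*(-41) - 15 = -21*(-41) - 15 = 861 - 15 = 846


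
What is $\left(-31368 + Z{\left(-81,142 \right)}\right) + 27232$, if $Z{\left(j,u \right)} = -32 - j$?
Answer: $-4087$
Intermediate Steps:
$\left(-31368 + Z{\left(-81,142 \right)}\right) + 27232 = \left(-31368 - -49\right) + 27232 = \left(-31368 + \left(-32 + 81\right)\right) + 27232 = \left(-31368 + 49\right) + 27232 = -31319 + 27232 = -4087$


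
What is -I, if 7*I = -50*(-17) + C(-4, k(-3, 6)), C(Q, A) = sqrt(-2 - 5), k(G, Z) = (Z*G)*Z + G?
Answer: -850/7 - I*sqrt(7)/7 ≈ -121.43 - 0.37796*I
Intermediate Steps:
k(G, Z) = G + G*Z**2 (k(G, Z) = (G*Z)*Z + G = G*Z**2 + G = G + G*Z**2)
C(Q, A) = I*sqrt(7) (C(Q, A) = sqrt(-7) = I*sqrt(7))
I = 850/7 + I*sqrt(7)/7 (I = (-50*(-17) + I*sqrt(7))/7 = (850 + I*sqrt(7))/7 = 850/7 + I*sqrt(7)/7 ≈ 121.43 + 0.37796*I)
-I = -(850/7 + I*sqrt(7)/7) = -850/7 - I*sqrt(7)/7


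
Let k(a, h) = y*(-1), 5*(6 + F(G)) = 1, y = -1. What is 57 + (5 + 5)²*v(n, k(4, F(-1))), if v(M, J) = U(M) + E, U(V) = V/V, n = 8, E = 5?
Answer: 657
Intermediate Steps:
U(V) = 1
F(G) = -29/5 (F(G) = -6 + (⅕)*1 = -6 + ⅕ = -29/5)
k(a, h) = 1 (k(a, h) = -1*(-1) = 1)
v(M, J) = 6 (v(M, J) = 1 + 5 = 6)
57 + (5 + 5)²*v(n, k(4, F(-1))) = 57 + (5 + 5)²*6 = 57 + 10²*6 = 57 + 100*6 = 57 + 600 = 657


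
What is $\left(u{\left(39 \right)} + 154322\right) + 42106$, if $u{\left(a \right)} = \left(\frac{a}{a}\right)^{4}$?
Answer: $196429$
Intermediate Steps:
$u{\left(a \right)} = 1$ ($u{\left(a \right)} = 1^{4} = 1$)
$\left(u{\left(39 \right)} + 154322\right) + 42106 = \left(1 + 154322\right) + 42106 = 154323 + 42106 = 196429$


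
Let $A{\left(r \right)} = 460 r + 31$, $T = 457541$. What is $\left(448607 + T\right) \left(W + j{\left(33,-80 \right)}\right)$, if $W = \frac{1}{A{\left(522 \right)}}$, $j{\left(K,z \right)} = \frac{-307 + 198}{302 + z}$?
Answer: $- \frac{11859772402538}{26656761} \approx -4.4491 \cdot 10^{5}$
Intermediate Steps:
$A{\left(r \right)} = 31 + 460 r$
$j{\left(K,z \right)} = - \frac{109}{302 + z}$
$W = \frac{1}{240151}$ ($W = \frac{1}{31 + 460 \cdot 522} = \frac{1}{31 + 240120} = \frac{1}{240151} \approx 4.164 \cdot 10^{-6}$)
$\left(448607 + T\right) \left(W + j{\left(33,-80 \right)}\right) = \left(448607 + 457541\right) \left(\frac{1}{240151} - \frac{109}{302 - 80}\right) = 906148 \left(\frac{1}{240151} - \frac{109}{222}\right) = 906148 \left(- \frac{26176237}{53313522}\right) = - \frac{11859772402538}{26656761}$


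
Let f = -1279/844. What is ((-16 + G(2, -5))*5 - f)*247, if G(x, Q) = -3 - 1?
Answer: -20530887/844 ≈ -24326.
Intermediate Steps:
G(x, Q) = -4
f = -1279/844 (f = -1279*1/844 = -1279/844 ≈ -1.5154)
((-16 + G(2, -5))*5 - f)*247 = ((-16 - 4)*5 - 1*(-1279/844))*247 = (-20*5 + 1279/844)*247 = (-100 + 1279/844)*247 = -83121/844*247 = -20530887/844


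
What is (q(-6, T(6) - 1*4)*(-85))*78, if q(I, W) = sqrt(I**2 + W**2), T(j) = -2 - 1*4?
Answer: -13260*sqrt(34) ≈ -77318.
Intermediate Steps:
T(j) = -6 (T(j) = -2 - 4 = -6)
(q(-6, T(6) - 1*4)*(-85))*78 = (sqrt((-6)**2 + (-6 - 1*4)**2)*(-85))*78 = (sqrt(36 + (-6 - 4)**2)*(-85))*78 = (sqrt(36 + (-10)**2)*(-85))*78 = (sqrt(36 + 100)*(-85))*78 = (sqrt(136)*(-85))*78 = ((2*sqrt(34))*(-85))*78 = -170*sqrt(34)*78 = -13260*sqrt(34)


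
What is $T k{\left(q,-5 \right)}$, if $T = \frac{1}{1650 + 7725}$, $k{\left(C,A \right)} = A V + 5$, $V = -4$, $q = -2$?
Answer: $\frac{1}{375} \approx 0.0026667$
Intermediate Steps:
$k{\left(C,A \right)} = 5 - 4 A$ ($k{\left(C,A \right)} = A \left(-4\right) + 5 = - 4 A + 5 = 5 - 4 A$)
$T = \frac{1}{9375} \approx 0.00010667$
$T k{\left(q,-5 \right)} = \frac{5 - -20}{9375} = \frac{5 + 20}{9375} = \frac{1}{9375} \cdot 25 = \frac{1}{375}$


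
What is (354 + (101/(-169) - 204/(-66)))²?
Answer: 439199123841/3455881 ≈ 1.2709e+5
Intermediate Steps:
(354 + (101/(-169) - 204/(-66)))² = (354 + (101*(-1/169) - 204*(-1/66)))² = (354 + (-101/169 + 34/11))² = (354 + 4635/1859)² = (662721/1859)² = 439199123841/3455881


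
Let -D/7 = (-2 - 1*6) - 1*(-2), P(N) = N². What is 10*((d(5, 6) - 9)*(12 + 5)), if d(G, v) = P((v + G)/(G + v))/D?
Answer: -32045/21 ≈ -1526.0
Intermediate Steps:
D = 42 (D = -7*((-2 - 1*6) - 1*(-2)) = -7*((-2 - 6) + 2) = -7*(-8 + 2) = -7*(-6) = 42)
d(G, v) = 1/42 (d(G, v) = ((v + G)/(G + v))²/42 = ((G + v)/(G + v))²*(1/42) = 1²*(1/42) = 1*(1/42) = 1/42)
10*((d(5, 6) - 9)*(12 + 5)) = 10*((1/42 - 9)*(12 + 5)) = 10*(-377/42*17) = 10*(-6409/42) = -32045/21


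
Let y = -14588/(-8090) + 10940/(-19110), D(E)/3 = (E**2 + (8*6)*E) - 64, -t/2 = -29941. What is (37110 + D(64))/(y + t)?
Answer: 225800883945/231448537097 ≈ 0.97560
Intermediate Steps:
t = 59882 (t = -2*(-29941) = 59882)
D(E) = -192 + 3*E**2 + 144*E (D(E) = 3*((E**2 + (8*6)*E) - 64) = 3*((E**2 + 48*E) - 64) = 3*(-64 + E**2 + 48*E) = -192 + 3*E**2 + 144*E)
y = 9513604/7729995 (y = -14588*(-1/8090) + 10940*(-1/19110) = 7294/4045 - 1094/1911 = 9513604/7729995 ≈ 1.2307)
(37110 + D(64))/(y + t) = (37110 + (-192 + 3*64**2 + 144*64))/(9513604/7729995 + 59882) = (37110 + (-192 + 3*4096 + 9216))/(462897074194/7729995) = (37110 + (-192 + 12288 + 9216))*(7729995/462897074194) = (37110 + 21312)*(7729995/462897074194) = 58422*(7729995/462897074194) = 225800883945/231448537097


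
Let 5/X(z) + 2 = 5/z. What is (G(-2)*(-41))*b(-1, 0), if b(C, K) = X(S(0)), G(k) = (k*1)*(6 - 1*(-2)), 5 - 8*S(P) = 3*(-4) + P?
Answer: 27880/3 ≈ 9293.3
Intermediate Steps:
S(P) = 17/8 - P/8 (S(P) = 5/8 - (3*(-4) + P)/8 = 5/8 - (-12 + P)/8 = 5/8 + (3/2 - P/8) = 17/8 - P/8)
G(k) = 8*k (G(k) = k*(6 + 2) = k*8 = 8*k)
X(z) = 5/(-2 + 5/z)
b(C, K) = 85/6 (b(C, K) = -5*(17/8 - ⅛*0)/(-5 + 2*(17/8 - ⅛*0)) = -5*(17/8 + 0)/(-5 + 2*(17/8 + 0)) = -5*17/8/(-5 + 2*(17/8)) = -5*17/8/(-5 + 17/4) = -5*17/8/(-¾) = -5*17/8*(-4/3) = 85/6)
(G(-2)*(-41))*b(-1, 0) = ((8*(-2))*(-41))*(85/6) = -16*(-41)*(85/6) = 656*(85/6) = 27880/3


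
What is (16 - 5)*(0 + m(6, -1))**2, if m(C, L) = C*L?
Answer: 396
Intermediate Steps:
(16 - 5)*(0 + m(6, -1))**2 = (16 - 5)*(0 + 6*(-1))**2 = 11*(0 - 6)**2 = 11*(-6)**2 = 11*36 = 396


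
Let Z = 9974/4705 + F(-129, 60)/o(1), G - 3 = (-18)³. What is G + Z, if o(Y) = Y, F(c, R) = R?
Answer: -27133171/4705 ≈ -5766.9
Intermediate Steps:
G = -5829 (G = 3 + (-18)³ = 3 - 5832 = -5829)
Z = 292274/4705 (Z = 9974/4705 + 60/1 = 9974*(1/4705) + 60*1 = 9974/4705 + 60 = 292274/4705 ≈ 62.120)
G + Z = -5829 + 292274/4705 = -27133171/4705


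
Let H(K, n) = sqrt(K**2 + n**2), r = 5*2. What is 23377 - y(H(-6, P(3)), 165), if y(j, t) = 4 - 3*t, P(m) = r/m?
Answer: 23868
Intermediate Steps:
r = 10
P(m) = 10/m
23377 - y(H(-6, P(3)), 165) = 23377 - (4 - 3*165) = 23377 - (4 - 495) = 23377 - 1*(-491) = 23377 + 491 = 23868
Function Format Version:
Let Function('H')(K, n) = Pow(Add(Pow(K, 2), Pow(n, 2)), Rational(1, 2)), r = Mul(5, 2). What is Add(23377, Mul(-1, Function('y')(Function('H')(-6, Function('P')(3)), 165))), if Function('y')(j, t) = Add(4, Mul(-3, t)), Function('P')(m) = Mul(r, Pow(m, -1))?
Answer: 23868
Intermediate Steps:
r = 10
Function('P')(m) = Mul(10, Pow(m, -1))
Add(23377, Mul(-1, Function('y')(Function('H')(-6, Function('P')(3)), 165))) = Add(23377, Mul(-1, Add(4, Mul(-3, 165)))) = Add(23377, Mul(-1, Add(4, -495))) = Add(23377, Mul(-1, -491)) = Add(23377, 491) = 23868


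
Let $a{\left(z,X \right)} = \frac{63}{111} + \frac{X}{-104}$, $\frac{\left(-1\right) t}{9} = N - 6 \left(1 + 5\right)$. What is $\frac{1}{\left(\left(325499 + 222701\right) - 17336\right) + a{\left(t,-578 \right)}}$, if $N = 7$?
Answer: $\frac{1924}{1021394121} \approx 1.8837 \cdot 10^{-6}$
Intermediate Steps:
$t = 261$ ($t = - 9 \left(7 - 6 \left(1 + 5\right)\right) = - 9 \left(7 - 36\right) = \left(-9\right) \left(-29\right) = 261$)
$a{\left(z,X \right)} = \frac{21}{37} - \frac{X}{104}$ ($a{\left(z,X \right)} = 63 \cdot \frac{1}{111} + X \left(- \frac{1}{104}\right) = \frac{21}{37} - \frac{X}{104}$)
$\frac{1}{\left(\left(325499 + 222701\right) - 17336\right) + a{\left(t,-578 \right)}} = \frac{1}{\left(\left(325499 + 222701\right) - 17336\right) + \left(\frac{21}{37} - - \frac{289}{52}\right)} = \frac{1}{\left(548200 - 17336\right) + \left(\frac{21}{37} + \frac{289}{52}\right)} = \frac{1}{530864 + \frac{11785}{1924}} = \frac{1}{\frac{1021394121}{1924}} = \frac{1924}{1021394121}$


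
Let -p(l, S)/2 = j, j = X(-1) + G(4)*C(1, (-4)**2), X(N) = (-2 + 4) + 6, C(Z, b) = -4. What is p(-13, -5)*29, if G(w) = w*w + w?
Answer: 4176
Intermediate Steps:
X(N) = 8 (X(N) = 2 + 6 = 8)
G(w) = w + w**2 (G(w) = w**2 + w = w + w**2)
j = -72 (j = 8 + (4*(1 + 4))*(-4) = 8 + (4*5)*(-4) = 8 + 20*(-4) = 8 - 80 = -72)
p(l, S) = 144 (p(l, S) = -2*(-72) = 144)
p(-13, -5)*29 = 144*29 = 4176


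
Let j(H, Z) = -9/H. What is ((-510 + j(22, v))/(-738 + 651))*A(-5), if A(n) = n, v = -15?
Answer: -18715/638 ≈ -29.334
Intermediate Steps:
((-510 + j(22, v))/(-738 + 651))*A(-5) = ((-510 - 9/22)/(-738 + 651))*(-5) = ((-510 - 9*1/22)/(-87))*(-5) = ((-510 - 9/22)*(-1/87))*(-5) = -11229/22*(-1/87)*(-5) = (3743/638)*(-5) = -18715/638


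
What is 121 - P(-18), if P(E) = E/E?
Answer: 120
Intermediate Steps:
P(E) = 1
121 - P(-18) = 121 - 1*1 = 121 - 1 = 120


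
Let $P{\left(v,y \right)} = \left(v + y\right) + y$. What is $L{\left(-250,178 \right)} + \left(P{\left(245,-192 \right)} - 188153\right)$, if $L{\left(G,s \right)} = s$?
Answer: $-188114$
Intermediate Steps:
$P{\left(v,y \right)} = v + 2 y$
$L{\left(-250,178 \right)} + \left(P{\left(245,-192 \right)} - 188153\right) = 178 + \left(\left(245 + 2 \left(-192\right)\right) - 188153\right) = 178 + \left(\left(245 - 384\right) - 188153\right) = 178 - 188292 = -188114$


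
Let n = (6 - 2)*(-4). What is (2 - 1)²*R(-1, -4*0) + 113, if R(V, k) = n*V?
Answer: 129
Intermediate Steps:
n = -16 (n = 4*(-4) = -16)
R(V, k) = -16*V
(2 - 1)²*R(-1, -4*0) + 113 = (2 - 1)²*(-16*(-1)) + 113 = 1²*16 + 113 = 1*16 + 113 = 16 + 113 = 129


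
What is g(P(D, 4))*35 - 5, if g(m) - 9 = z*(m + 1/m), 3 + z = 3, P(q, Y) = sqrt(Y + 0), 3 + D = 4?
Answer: 310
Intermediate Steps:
D = 1 (D = -3 + 4 = 1)
P(q, Y) = sqrt(Y)
z = 0 (z = -3 + 3 = 0)
g(m) = 9 (g(m) = 9 + 0*(m + 1/m) = 9 + 0 = 9)
g(P(D, 4))*35 - 5 = 9*35 - 5 = 315 - 5 = 310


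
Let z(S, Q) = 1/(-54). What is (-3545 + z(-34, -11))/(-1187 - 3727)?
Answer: 191431/265356 ≈ 0.72141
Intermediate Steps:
z(S, Q) = -1/54
(-3545 + z(-34, -11))/(-1187 - 3727) = (-3545 - 1/54)/(-1187 - 3727) = -191431/54/(-4914) = -191431/54*(-1/4914) = 191431/265356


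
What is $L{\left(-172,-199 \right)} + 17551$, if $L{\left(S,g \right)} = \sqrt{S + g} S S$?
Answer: $17551 + 29584 i \sqrt{371} \approx 17551.0 + 5.6983 \cdot 10^{5} i$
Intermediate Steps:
$L{\left(S,g \right)} = S^{2} \sqrt{S + g}$ ($L{\left(S,g \right)} = S \sqrt{S + g} S = S^{2} \sqrt{S + g}$)
$L{\left(-172,-199 \right)} + 17551 = \left(-172\right)^{2} \sqrt{-172 - 199} + 17551 = 29584 \sqrt{-371} + 17551 = 29584 i \sqrt{371} + 17551 = 17551 + 29584 i \sqrt{371}$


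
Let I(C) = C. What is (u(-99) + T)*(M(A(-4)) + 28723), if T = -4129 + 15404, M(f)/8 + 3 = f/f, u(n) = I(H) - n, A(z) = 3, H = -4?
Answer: 326398590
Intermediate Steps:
u(n) = -4 - n
M(f) = -16 (M(f) = -24 + 8*(f/f) = -24 + 8*1 = -24 + 8 = -16)
T = 11275
(u(-99) + T)*(M(A(-4)) + 28723) = ((-4 - 1*(-99)) + 11275)*(-16 + 28723) = ((-4 + 99) + 11275)*28707 = (95 + 11275)*28707 = 11370*28707 = 326398590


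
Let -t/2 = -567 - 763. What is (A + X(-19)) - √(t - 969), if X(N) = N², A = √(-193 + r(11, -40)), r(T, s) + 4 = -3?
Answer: 361 - √1691 + 10*I*√2 ≈ 319.88 + 14.142*I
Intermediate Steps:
r(T, s) = -7 (r(T, s) = -4 - 3 = -7)
t = 2660 (t = -2*(-567 - 763) = -2*(-1330) = 2660)
A = 10*I*√2 (A = √(-193 - 7) = √(-200) = 10*I*√2 ≈ 14.142*I)
(A + X(-19)) - √(t - 969) = (10*I*√2 + (-19)²) - √(2660 - 969) = (10*I*√2 + 361) - √1691 = (361 + 10*I*√2) - √1691 = 361 - √1691 + 10*I*√2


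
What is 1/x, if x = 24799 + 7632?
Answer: 1/32431 ≈ 3.0835e-5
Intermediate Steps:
x = 32431
1/x = 1/32431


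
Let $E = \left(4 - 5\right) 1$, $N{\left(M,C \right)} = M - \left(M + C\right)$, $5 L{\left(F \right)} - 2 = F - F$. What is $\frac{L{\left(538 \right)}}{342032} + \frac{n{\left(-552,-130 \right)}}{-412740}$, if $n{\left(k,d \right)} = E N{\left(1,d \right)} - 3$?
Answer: $\frac{5706919}{17646285960} \approx 0.00032341$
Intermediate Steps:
$L{\left(F \right)} = \frac{2}{5}$ ($L{\left(F \right)} = \frac{2}{5} + \frac{F - F}{5} = \frac{2}{5} + \frac{1}{5} \cdot 0 = \frac{2}{5} + 0 = \frac{2}{5}$)
$N{\left(M,C \right)} = - C$ ($N{\left(M,C \right)} = M - \left(C + M\right) = - C$)
$E = -1$ ($E = \left(-1\right) 1 = -1$)
$n{\left(k,d \right)} = -3 + d$ ($n{\left(k,d \right)} = - \left(-1\right) d - 3 = d - 3 = -3 + d$)
$\frac{L{\left(538 \right)}}{342032} + \frac{n{\left(-552,-130 \right)}}{-412740} = \frac{2}{5 \cdot 342032} + \frac{-3 - 130}{-412740} = \frac{2}{5} \cdot \frac{1}{342032} - - \frac{133}{412740} = \frac{1}{855080} + \frac{133}{412740} = \frac{5706919}{17646285960}$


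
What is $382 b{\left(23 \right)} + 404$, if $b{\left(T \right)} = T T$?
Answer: $202482$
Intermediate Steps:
$b{\left(T \right)} = T^{2}$
$382 b{\left(23 \right)} + 404 = 382 \cdot 23^{2} + 404 = 382 \cdot 529 + 404 = 202078 + 404 = 202482$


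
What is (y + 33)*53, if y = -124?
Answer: -4823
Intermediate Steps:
(y + 33)*53 = (-124 + 33)*53 = -91*53 = -4823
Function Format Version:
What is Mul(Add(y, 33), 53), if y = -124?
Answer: -4823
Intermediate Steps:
Mul(Add(y, 33), 53) = Mul(Add(-124, 33), 53) = Mul(-91, 53) = -4823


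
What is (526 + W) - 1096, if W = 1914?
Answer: 1344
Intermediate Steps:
(526 + W) - 1096 = (526 + 1914) - 1096 = 2440 - 1096 = 1344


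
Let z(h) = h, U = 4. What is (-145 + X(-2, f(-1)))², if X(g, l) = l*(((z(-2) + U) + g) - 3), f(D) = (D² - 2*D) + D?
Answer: 22801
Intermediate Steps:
f(D) = D² - D
X(g, l) = l*(-1 + g) (X(g, l) = l*(((-2 + 4) + g) - 3) = l*((2 + g) - 3) = l*(-1 + g))
(-145 + X(-2, f(-1)))² = (-145 + (-(-1 - 1))*(-1 - 2))² = (-145 - 1*(-2)*(-3))² = (-145 + 2*(-3))² = (-145 - 6)² = (-151)² = 22801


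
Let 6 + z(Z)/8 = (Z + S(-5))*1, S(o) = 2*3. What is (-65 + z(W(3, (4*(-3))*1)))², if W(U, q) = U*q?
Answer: 124609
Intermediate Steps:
S(o) = 6
z(Z) = 8*Z (z(Z) = -48 + 8*((Z + 6)*1) = -48 + 8*((6 + Z)*1) = -48 + 8*(6 + Z) = -48 + (48 + 8*Z) = 8*Z)
(-65 + z(W(3, (4*(-3))*1)))² = (-65 + 8*(3*((4*(-3))*1)))² = (-65 + 8*(3*(-12*1)))² = (-65 + 8*(3*(-12)))² = (-65 + 8*(-36))² = (-65 - 288)² = (-353)² = 124609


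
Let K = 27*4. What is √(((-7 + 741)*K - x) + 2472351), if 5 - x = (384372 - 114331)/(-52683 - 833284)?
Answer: √2002860478645129355/885967 ≈ 1597.4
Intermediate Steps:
K = 108
x = 4699876/885967 (x = 5 - (384372 - 114331)/(-52683 - 833284) = 5 - 270041/(-885967) = 5 - 270041*(-1)/885967 = 5 - 1*(-270041/885967) = 5 + 270041/885967 = 4699876/885967 ≈ 5.3048)
√(((-7 + 741)*K - x) + 2472351) = √(((-7 + 741)*108 - 1*4699876/885967) + 2472351) = √((734*108 - 4699876/885967) + 2472351) = √((79272 - 4699876/885967) + 2472351) = √(70227676148/885967 + 2472351) = √(2260649074565/885967) = √2002860478645129355/885967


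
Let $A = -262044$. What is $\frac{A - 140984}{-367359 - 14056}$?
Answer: $\frac{403028}{381415} \approx 1.0567$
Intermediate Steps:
$\frac{A - 140984}{-367359 - 14056} = \frac{-262044 - 140984}{-367359 - 14056} = - \frac{403028}{-381415} = \left(-403028\right) \left(- \frac{1}{381415}\right) = \frac{403028}{381415}$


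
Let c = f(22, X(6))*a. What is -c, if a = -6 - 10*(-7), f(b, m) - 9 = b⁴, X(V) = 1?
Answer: -14992960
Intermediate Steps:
f(b, m) = 9 + b⁴
a = 64 (a = -6 + 70 = 64)
c = 14992960 (c = (9 + 22⁴)*64 = (9 + 234256)*64 = 234265*64 = 14992960)
-c = -1*14992960 = -14992960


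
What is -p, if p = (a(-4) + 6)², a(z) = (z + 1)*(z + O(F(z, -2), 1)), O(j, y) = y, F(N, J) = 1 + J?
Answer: -225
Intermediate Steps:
a(z) = (1 + z)² (a(z) = (z + 1)*(z + 1) = (1 + z)*(1 + z) = (1 + z)²)
p = 225 (p = ((1 + (-4)² + 2*(-4)) + 6)² = ((1 + 16 - 8) + 6)² = (9 + 6)² = 15² = 225)
-p = -1*225 = -225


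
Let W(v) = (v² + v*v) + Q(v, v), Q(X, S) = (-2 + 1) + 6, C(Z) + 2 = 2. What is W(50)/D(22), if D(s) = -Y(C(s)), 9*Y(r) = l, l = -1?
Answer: 45045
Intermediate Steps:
C(Z) = 0 (C(Z) = -2 + 2 = 0)
Y(r) = -⅑ (Y(r) = (⅑)*(-1) = -⅑)
Q(X, S) = 5 (Q(X, S) = -1 + 6 = 5)
D(s) = ⅑ (D(s) = -1*(-⅑) = ⅑)
W(v) = 5 + 2*v² (W(v) = (v² + v*v) + 5 = (v² + v²) + 5 = 2*v² + 5 = 5 + 2*v²)
W(50)/D(22) = (5 + 2*50²)/(⅑) = (5 + 2*2500)*9 = (5 + 5000)*9 = 5005*9 = 45045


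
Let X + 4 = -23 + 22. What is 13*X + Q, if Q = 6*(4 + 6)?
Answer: -5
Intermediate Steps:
X = -5 (X = -4 + (-23 + 22) = -4 - 1 = -5)
Q = 60 (Q = 6*10 = 60)
13*X + Q = 13*(-5) + 60 = -65 + 60 = -5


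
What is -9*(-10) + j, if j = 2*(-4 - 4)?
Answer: 74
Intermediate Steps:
j = -16 (j = 2*(-8) = -16)
-9*(-10) + j = -9*(-10) - 16 = 90 - 16 = 74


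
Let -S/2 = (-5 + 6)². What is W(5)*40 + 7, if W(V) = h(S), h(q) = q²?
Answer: 167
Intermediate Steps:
S = -2 (S = -2*(-5 + 6)² = -2*1² = -2*1 = -2)
W(V) = 4 (W(V) = (-2)² = 4)
W(5)*40 + 7 = 4*40 + 7 = 160 + 7 = 167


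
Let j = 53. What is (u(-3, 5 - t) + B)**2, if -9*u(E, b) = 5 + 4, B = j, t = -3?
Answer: 2704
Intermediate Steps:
B = 53
u(E, b) = -1 (u(E, b) = -(5 + 4)/9 = -1/9*9 = -1)
(u(-3, 5 - t) + B)**2 = (-1 + 53)**2 = 52**2 = 2704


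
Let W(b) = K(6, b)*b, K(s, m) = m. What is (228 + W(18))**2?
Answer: 304704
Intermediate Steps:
W(b) = b**2 (W(b) = b*b = b**2)
(228 + W(18))**2 = (228 + 18**2)**2 = (228 + 324)**2 = 552**2 = 304704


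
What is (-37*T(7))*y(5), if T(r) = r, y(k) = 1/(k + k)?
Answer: -259/10 ≈ -25.900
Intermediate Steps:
y(k) = 1/(2*k)
(-37*T(7))*y(5) = (-37*7)*((1/2)/5) = -259/(2*5) = -259*1/10 = -259/10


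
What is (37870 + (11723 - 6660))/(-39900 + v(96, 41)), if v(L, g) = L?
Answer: -14311/13268 ≈ -1.0786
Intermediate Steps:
(37870 + (11723 - 6660))/(-39900 + v(96, 41)) = (37870 + (11723 - 6660))/(-39900 + 96) = (37870 + 5063)/(-39804) = 42933*(-1/39804) = -14311/13268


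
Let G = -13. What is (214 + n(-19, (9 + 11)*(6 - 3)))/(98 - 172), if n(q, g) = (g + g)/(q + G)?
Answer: -841/296 ≈ -2.8412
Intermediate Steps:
n(q, g) = 2*g/(-13 + q) (n(q, g) = (g + g)/(q - 13) = (2*g)/(-13 + q) = 2*g/(-13 + q))
(214 + n(-19, (9 + 11)*(6 - 3)))/(98 - 172) = (214 + 2*((9 + 11)*(6 - 3))/(-13 - 19))/(98 - 172) = (214 + 2*(20*3)/(-32))/(-74) = (214 + 2*60*(-1/32))*(-1/74) = (214 - 15/4)*(-1/74) = (841/4)*(-1/74) = -841/296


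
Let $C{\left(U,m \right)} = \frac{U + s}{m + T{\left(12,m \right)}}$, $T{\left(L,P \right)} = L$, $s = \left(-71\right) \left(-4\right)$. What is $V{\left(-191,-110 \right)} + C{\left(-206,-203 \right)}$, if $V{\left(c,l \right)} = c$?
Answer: $- \frac{36559}{191} \approx -191.41$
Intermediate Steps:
$s = 284$
$C{\left(U,m \right)} = \frac{284 + U}{12 + m}$ ($C{\left(U,m \right)} = \frac{U + 284}{m + 12} = \frac{284 + U}{12 + m}$)
$V{\left(-191,-110 \right)} + C{\left(-206,-203 \right)} = -191 + \frac{284 - 206}{12 - 203} = -191 + \frac{1}{-191} \cdot 78 = -191 - \frac{78}{191} = - \frac{36559}{191}$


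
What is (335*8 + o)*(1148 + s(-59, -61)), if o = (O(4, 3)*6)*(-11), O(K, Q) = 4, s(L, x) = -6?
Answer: 2759072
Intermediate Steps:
o = -264 (o = (4*6)*(-11) = 24*(-11) = -264)
(335*8 + o)*(1148 + s(-59, -61)) = (335*8 - 264)*(1148 - 6) = (2680 - 264)*1142 = 2416*1142 = 2759072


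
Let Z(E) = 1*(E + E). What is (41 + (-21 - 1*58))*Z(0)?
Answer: 0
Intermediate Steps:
Z(E) = 2*E (Z(E) = 1*(2*E) = 2*E)
(41 + (-21 - 1*58))*Z(0) = (41 + (-21 - 1*58))*(2*0) = (41 + (-21 - 58))*0 = (41 - 79)*0 = -38*0 = 0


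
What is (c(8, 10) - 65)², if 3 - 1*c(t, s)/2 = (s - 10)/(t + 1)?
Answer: 3481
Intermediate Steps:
c(t, s) = 6 - 2*(-10 + s)/(1 + t) (c(t, s) = 6 - 2*(s - 10)/(t + 1) = 6 - 2*(-10 + s)/(1 + t))
(c(8, 10) - 65)² = (2*(13 - 1*10 + 3*8)/(1 + 8) - 65)² = (2*(13 - 10 + 24)/9 - 65)² = (2*(⅑)*27 - 65)² = (6 - 65)² = (-59)² = 3481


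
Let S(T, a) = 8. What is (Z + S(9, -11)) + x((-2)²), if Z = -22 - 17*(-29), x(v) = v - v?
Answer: 479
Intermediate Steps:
x(v) = 0
Z = 471 (Z = -22 + 493 = 471)
(Z + S(9, -11)) + x((-2)²) = (471 + 8) + 0 = 479 + 0 = 479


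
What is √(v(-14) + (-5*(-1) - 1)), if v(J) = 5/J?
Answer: √714/14 ≈ 1.9086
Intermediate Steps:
√(v(-14) + (-5*(-1) - 1)) = √(5/(-14) + (-5*(-1) - 1)) = √(5*(-1/14) + (5 - 1)) = √(-5/14 + 4) = √(51/14) = √714/14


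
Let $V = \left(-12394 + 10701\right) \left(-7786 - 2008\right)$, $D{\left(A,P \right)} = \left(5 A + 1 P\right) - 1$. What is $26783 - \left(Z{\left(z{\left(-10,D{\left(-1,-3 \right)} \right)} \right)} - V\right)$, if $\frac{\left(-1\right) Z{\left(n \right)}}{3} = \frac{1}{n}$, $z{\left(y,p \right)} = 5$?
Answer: $\frac{83040128}{5} \approx 1.6608 \cdot 10^{7}$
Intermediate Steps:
$D{\left(A,P \right)} = -1 + P + 5 A$ ($D{\left(A,P \right)} = \left(5 A + P\right) - 1 = \left(P + 5 A\right) - 1 = -1 + P + 5 A$)
$Z{\left(n \right)} = - \frac{3}{n}$
$V = 16581242$ ($V = \left(-1693\right) \left(-9794\right) = 16581242$)
$26783 - \left(Z{\left(z{\left(-10,D{\left(-1,-3 \right)} \right)} \right)} - V\right) = 26783 - \left(- \frac{3}{5} - 16581242\right) = 26783 - - \frac{82906213}{5} = 26783 + \frac{82906213}{5} = \frac{83040128}{5}$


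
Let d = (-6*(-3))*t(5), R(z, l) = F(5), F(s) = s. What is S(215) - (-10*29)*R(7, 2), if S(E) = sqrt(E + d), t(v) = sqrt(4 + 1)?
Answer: 1450 + sqrt(215 + 18*sqrt(5)) ≈ 1466.0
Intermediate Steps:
R(z, l) = 5
t(v) = sqrt(5)
d = 18*sqrt(5) (d = (-6*(-3))*sqrt(5) = 18*sqrt(5) ≈ 40.249)
S(E) = sqrt(E + 18*sqrt(5))
S(215) - (-10*29)*R(7, 2) = sqrt(215 + 18*sqrt(5)) - (-10*29)*5 = sqrt(215 + 18*sqrt(5)) - (-290)*5 = sqrt(215 + 18*sqrt(5)) - 1*(-1450) = sqrt(215 + 18*sqrt(5)) + 1450 = 1450 + sqrt(215 + 18*sqrt(5))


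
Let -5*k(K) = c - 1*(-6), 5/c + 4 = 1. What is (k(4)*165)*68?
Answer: -9724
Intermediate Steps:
c = -5/3 (c = 5/(-4 + 1) = 5/(-3) = 5*(-⅓) = -5/3 ≈ -1.6667)
k(K) = -13/15 (k(K) = -(-5/3 - 1*(-6))/5 = -(-5/3 + 6)/5 = -⅕*13/3 = -13/15)
(k(4)*165)*68 = -13/15*165*68 = -143*68 = -9724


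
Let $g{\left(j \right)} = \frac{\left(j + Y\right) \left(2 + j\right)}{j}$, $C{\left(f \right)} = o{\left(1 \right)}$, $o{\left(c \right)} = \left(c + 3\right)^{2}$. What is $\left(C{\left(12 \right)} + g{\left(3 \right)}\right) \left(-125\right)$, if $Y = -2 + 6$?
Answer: $- \frac{10375}{3} \approx -3458.3$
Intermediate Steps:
$Y = 4$
$o{\left(c \right)} = \left(3 + c\right)^{2}$
$C{\left(f \right)} = 16$ ($C{\left(f \right)} = \left(3 + 1\right)^{2} = 4^{2} = 16$)
$g{\left(j \right)} = \frac{\left(2 + j\right) \left(4 + j\right)}{j}$ ($g{\left(j \right)} = \frac{\left(j + 4\right) \left(2 + j\right)}{j} = \frac{\left(4 + j\right) \left(2 + j\right)}{j} = \frac{\left(2 + j\right) \left(4 + j\right)}{j}$)
$\left(C{\left(12 \right)} + g{\left(3 \right)}\right) \left(-125\right) = \left(16 + \left(6 + 3 + \frac{8}{3}\right)\right) \left(-125\right) = \left(16 + \frac{35}{3}\right) \left(-125\right) = \frac{83}{3} \left(-125\right) = - \frac{10375}{3}$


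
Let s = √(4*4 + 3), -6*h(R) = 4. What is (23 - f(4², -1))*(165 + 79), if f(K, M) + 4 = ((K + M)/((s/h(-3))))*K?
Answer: 6588 + 39040*√19/19 ≈ 15544.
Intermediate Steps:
h(R) = -⅔ (h(R) = -⅙*4 = -⅔)
s = √19 (s = √(16 + 3) = √19 ≈ 4.3589)
f(K, M) = -4 - 2*K*√19*(K + M)/57 (f(K, M) = -4 + ((K + M)/((√19/(-⅔))))*K = -4 + ((K + M)/((√19*(-3/2))))*K = -4 + ((K + M)/((-3*√19/2)))*K = -4 + ((K + M)*(-2*√19/57))*K = -4 + (-2*√19*(K + M)/57)*K = -4 - 2*K*√19*(K + M)/57)
(23 - f(4², -1))*(165 + 79) = (23 - 2*√19*(-(4²)² - 6*√19 - 1*4²*(-1))/57)*(165 + 79) = (23 - 2*√19*(-1*16² - 6*√19 - 1*16*(-1))/57)*244 = (23 - 2*√19*(-1*256 - 6*√19 + 16)/57)*244 = (23 - 2*√19*(-256 - 6*√19 + 16)/57)*244 = (23 - 2*√19*(-240 - 6*√19)/57)*244 = 5612 - 488*√19*(-240 - 6*√19)/57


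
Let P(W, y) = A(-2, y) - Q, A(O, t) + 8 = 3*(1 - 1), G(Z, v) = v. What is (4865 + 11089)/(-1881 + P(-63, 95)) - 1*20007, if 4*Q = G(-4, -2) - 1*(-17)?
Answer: -151536813/7571 ≈ -20015.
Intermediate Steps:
A(O, t) = -8 (A(O, t) = -8 + 3*(1 - 1) = -8 + 3*0 = -8 + 0 = -8)
Q = 15/4 (Q = (-2 - 1*(-17))/4 = (-2 + 17)/4 = (1/4)*15 = 15/4 ≈ 3.7500)
P(W, y) = -47/4 (P(W, y) = -8 - 1*15/4 = -8 - 15/4 = -47/4)
(4865 + 11089)/(-1881 + P(-63, 95)) - 1*20007 = (4865 + 11089)/(-1881 - 47/4) - 1*20007 = 15954/(-7571/4) - 20007 = 15954*(-4/7571) - 20007 = -63816/7571 - 20007 = -151536813/7571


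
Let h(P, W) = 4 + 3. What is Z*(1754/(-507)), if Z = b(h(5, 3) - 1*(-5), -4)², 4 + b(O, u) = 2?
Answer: -7016/507 ≈ -13.838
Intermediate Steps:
h(P, W) = 7
b(O, u) = -2 (b(O, u) = -4 + 2 = -2)
Z = 4 (Z = (-2)² = 4)
Z*(1754/(-507)) = 4*(1754/(-507)) = 4*(1754*(-1/507)) = 4*(-1754/507) = -7016/507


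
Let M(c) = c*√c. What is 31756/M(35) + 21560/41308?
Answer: 5390/10327 + 31756*√35/1225 ≈ 153.89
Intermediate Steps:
M(c) = c^(3/2)
31756/M(35) + 21560/41308 = 31756/(35^(3/2)) + 21560/41308 = 31756/((35*√35)) + 21560*(1/41308) = 31756*(√35/1225) + 5390/10327 = 31756*√35/1225 + 5390/10327 = 5390/10327 + 31756*√35/1225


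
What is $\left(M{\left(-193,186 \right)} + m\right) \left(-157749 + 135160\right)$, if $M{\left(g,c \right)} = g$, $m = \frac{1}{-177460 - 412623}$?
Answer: $\frac{2572571305780}{590083} \approx 4.3597 \cdot 10^{6}$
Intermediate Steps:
$m = - \frac{1}{590083}$ ($m = \frac{1}{-590083} = - \frac{1}{590083} \approx -1.6947 \cdot 10^{-6}$)
$\left(M{\left(-193,186 \right)} + m\right) \left(-157749 + 135160\right) = \left(-193 - \frac{1}{590083}\right) \left(-157749 + 135160\right) = \left(- \frac{113886020}{590083}\right) \left(-22589\right) = \frac{2572571305780}{590083}$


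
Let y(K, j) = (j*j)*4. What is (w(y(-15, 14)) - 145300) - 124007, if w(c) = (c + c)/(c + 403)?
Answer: -319665841/1187 ≈ -2.6931e+5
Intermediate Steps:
y(K, j) = 4*j**2 (y(K, j) = j**2*4 = 4*j**2)
w(c) = 2*c/(403 + c) (w(c) = (2*c)/(403 + c) = 2*c/(403 + c))
(w(y(-15, 14)) - 145300) - 124007 = (2*(4*14**2)/(403 + 4*14**2) - 145300) - 124007 = (2*(4*196)/(403 + 4*196) - 145300) - 124007 = (2*784/(403 + 784) - 145300) - 124007 = (2*784/1187 - 145300) - 124007 = (2*784*(1/1187) - 145300) - 124007 = (1568/1187 - 145300) - 124007 = -172469532/1187 - 124007 = -319665841/1187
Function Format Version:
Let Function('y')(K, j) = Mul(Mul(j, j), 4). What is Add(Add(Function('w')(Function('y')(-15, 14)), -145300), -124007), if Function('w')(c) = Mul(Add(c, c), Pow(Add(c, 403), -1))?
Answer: Rational(-319665841, 1187) ≈ -2.6931e+5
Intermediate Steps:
Function('y')(K, j) = Mul(4, Pow(j, 2)) (Function('y')(K, j) = Mul(Pow(j, 2), 4) = Mul(4, Pow(j, 2)))
Function('w')(c) = Mul(2, c, Pow(Add(403, c), -1)) (Function('w')(c) = Mul(Mul(2, c), Pow(Add(403, c), -1)) = Mul(2, c, Pow(Add(403, c), -1)))
Add(Add(Function('w')(Function('y')(-15, 14)), -145300), -124007) = Add(Add(Mul(2, Mul(4, Pow(14, 2)), Pow(Add(403, Mul(4, Pow(14, 2))), -1)), -145300), -124007) = Add(Add(Mul(2, Mul(4, 196), Pow(Add(403, Mul(4, 196)), -1)), -145300), -124007) = Add(Add(Mul(2, 784, Pow(Add(403, 784), -1)), -145300), -124007) = Add(Add(Mul(2, 784, Pow(1187, -1)), -145300), -124007) = Add(Add(Mul(2, 784, Rational(1, 1187)), -145300), -124007) = Add(Add(Rational(1568, 1187), -145300), -124007) = Add(Rational(-172469532, 1187), -124007) = Rational(-319665841, 1187)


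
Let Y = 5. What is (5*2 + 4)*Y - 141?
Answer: -71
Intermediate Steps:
(5*2 + 4)*Y - 141 = (5*2 + 4)*5 - 141 = (10 + 4)*5 - 141 = 14*5 - 141 = 70 - 141 = -71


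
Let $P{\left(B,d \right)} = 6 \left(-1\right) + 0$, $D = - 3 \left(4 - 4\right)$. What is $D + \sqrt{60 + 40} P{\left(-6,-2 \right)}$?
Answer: $-60$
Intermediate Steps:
$D = 0$ ($D = \left(-3\right) 0 = 0$)
$P{\left(B,d \right)} = -6$ ($P{\left(B,d \right)} = -6 + 0 = -6$)
$D + \sqrt{60 + 40} P{\left(-6,-2 \right)} = 0 + \sqrt{60 + 40} \left(-6\right) = 0 + \sqrt{100} \left(-6\right) = 0 + 10 \left(-6\right) = 0 - 60 = -60$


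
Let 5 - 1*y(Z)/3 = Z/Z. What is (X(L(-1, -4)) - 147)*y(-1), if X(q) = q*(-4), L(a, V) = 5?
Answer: -2004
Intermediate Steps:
y(Z) = 12 (y(Z) = 15 - 3*Z/Z = 15 - 3*1 = 15 - 3 = 12)
X(q) = -4*q
(X(L(-1, -4)) - 147)*y(-1) = (-4*5 - 147)*12 = (-20 - 147)*12 = -167*12 = -2004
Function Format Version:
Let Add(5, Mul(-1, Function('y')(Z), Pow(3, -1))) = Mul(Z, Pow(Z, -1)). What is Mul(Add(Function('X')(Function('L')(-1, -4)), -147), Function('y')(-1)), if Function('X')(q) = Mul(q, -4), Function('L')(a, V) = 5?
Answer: -2004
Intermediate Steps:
Function('y')(Z) = 12 (Function('y')(Z) = Add(15, Mul(-3, Mul(Z, Pow(Z, -1)))) = Add(15, Mul(-3, 1)) = Add(15, -3) = 12)
Function('X')(q) = Mul(-4, q)
Mul(Add(Function('X')(Function('L')(-1, -4)), -147), Function('y')(-1)) = Mul(Add(Mul(-4, 5), -147), 12) = Mul(Add(-20, -147), 12) = Mul(-167, 12) = -2004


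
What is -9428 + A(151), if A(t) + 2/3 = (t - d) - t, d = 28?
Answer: -28370/3 ≈ -9456.7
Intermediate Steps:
A(t) = -86/3 (A(t) = -⅔ + ((t - 1*28) - t) = -⅔ + ((t - 28) - t) = -⅔ + ((-28 + t) - t) = -⅔ - 28 = -86/3)
-9428 + A(151) = -9428 - 86/3 = -28370/3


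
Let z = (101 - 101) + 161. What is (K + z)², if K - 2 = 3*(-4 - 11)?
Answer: 13924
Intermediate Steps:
z = 161 (z = 0 + 161 = 161)
K = -43 (K = 2 + 3*(-4 - 11) = 2 + 3*(-15) = 2 - 45 = -43)
(K + z)² = (-43 + 161)² = 118² = 13924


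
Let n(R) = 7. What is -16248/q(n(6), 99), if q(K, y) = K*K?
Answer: -16248/49 ≈ -331.59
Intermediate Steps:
q(K, y) = K**2
-16248/q(n(6), 99) = -16248/(7**2) = -16248/49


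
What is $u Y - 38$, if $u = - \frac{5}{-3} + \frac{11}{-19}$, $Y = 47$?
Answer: $\frac{748}{57} \approx 13.123$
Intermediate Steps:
$u = \frac{62}{57}$ ($u = \left(-5\right) \left(- \frac{1}{3}\right) + 11 \left(- \frac{1}{19}\right) = \frac{5}{3} - \frac{11}{19} = \frac{62}{57} \approx 1.0877$)
$u Y - 38 = \frac{62}{57} \cdot 47 - 38 = \frac{2914}{57} - 38 = \frac{748}{57}$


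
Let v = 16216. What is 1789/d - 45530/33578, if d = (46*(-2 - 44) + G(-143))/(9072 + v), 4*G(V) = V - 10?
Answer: -3038349186197/144670813 ≈ -21002.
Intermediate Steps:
G(V) = -5/2 + V/4 (G(V) = (V - 10)/4 = (-10 + V)/4 = -5/2 + V/4)
d = -8617/101152 (d = (46*(-2 - 44) + (-5/2 + (1/4)*(-143)))/(9072 + 16216) = (46*(-46) + (-5/2 - 143/4))/25288 = (-2116 - 153/4)*(1/25288) = -8617/4*1/25288 = -8617/101152 ≈ -0.085189)
1789/d - 45530/33578 = 1789/(-8617/101152) - 45530/33578 = 1789*(-101152/8617) - 45530*1/33578 = -180960928/8617 - 22765/16789 = -3038349186197/144670813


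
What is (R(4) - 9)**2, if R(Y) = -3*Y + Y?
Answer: 289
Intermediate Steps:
R(Y) = -2*Y
(R(4) - 9)**2 = (-2*4 - 9)**2 = (-8 - 9)**2 = (-17)**2 = 289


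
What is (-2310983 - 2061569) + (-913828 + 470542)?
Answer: -4815838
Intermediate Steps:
(-2310983 - 2061569) + (-913828 + 470542) = -4372552 - 443286 = -4815838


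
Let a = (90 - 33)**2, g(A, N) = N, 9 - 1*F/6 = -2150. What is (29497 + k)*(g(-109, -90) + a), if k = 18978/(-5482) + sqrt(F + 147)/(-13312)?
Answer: 255379208292/2741 - 243*sqrt(13101)/1024 ≈ 9.3170e+7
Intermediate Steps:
F = 12954 (F = 54 - 6*(-2150) = 54 + 12900 = 12954)
a = 3249 (a = 57**2 = 3249)
k = -9489/2741 - sqrt(13101)/13312 (k = 18978/(-5482) + sqrt(12954 + 147)/(-13312) = 18978*(-1/5482) + sqrt(13101)*(-1/13312) = -9489/2741 - sqrt(13101)/13312 ≈ -3.4705)
(29497 + k)*(g(-109, -90) + a) = (29497 + (-9489/2741 - sqrt(13101)/13312))*(-90 + 3249) = (80841788/2741 - sqrt(13101)/13312)*3159 = 255379208292/2741 - 243*sqrt(13101)/1024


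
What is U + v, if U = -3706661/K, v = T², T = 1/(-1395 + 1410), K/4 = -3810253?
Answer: 849239737/3429227700 ≈ 0.24765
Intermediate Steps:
K = -15241012 (K = 4*(-3810253) = -15241012)
T = 1/15 ≈ 0.066667
v = 1/225 (v = (1/15)² = 1/225 ≈ 0.0044444)
U = 3706661/15241012 (U = -3706661/(-15241012) = -3706661*(-1/15241012) = 3706661/15241012 ≈ 0.24320)
U + v = 3706661/15241012 + 1/225 = 849239737/3429227700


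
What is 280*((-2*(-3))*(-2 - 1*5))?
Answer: -11760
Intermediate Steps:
280*((-2*(-3))*(-2 - 1*5)) = 280*(6*(-2 - 5)) = 280*(6*(-7)) = 280*(-42) = -11760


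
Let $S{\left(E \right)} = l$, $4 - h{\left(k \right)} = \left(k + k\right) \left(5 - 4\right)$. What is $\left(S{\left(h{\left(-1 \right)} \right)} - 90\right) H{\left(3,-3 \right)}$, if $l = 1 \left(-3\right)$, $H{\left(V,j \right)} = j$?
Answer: $279$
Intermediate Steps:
$l = -3$
$h{\left(k \right)} = 4 - 2 k$ ($h{\left(k \right)} = 4 - \left(k + k\right) \left(5 - 4\right) = 4 - 2 k 1 = 4 - 2 k$)
$S{\left(E \right)} = -3$
$\left(S{\left(h{\left(-1 \right)} \right)} - 90\right) H{\left(3,-3 \right)} = \left(-3 - 90\right) \left(-3\right) = \left(-93\right) \left(-3\right) = 279$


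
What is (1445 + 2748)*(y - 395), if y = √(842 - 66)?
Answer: -1656235 + 8386*√194 ≈ -1.5394e+6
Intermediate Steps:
y = 2*√194 (y = √776 = 2*√194 ≈ 27.857)
(1445 + 2748)*(y - 395) = (1445 + 2748)*(2*√194 - 395) = 4193*(-395 + 2*√194) = -1656235 + 8386*√194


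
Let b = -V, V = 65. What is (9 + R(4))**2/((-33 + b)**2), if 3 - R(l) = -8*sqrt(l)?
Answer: 4/49 ≈ 0.081633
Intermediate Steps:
b = -65 (b = -1*65 = -65)
R(l) = 3 + 8*sqrt(l) (R(l) = 3 - (-8)*sqrt(l) = 3 + 8*sqrt(l))
(9 + R(4))**2/((-33 + b)**2) = (9 + (3 + 8*sqrt(4)))**2/((-33 - 65)**2) = (9 + (3 + 8*2))**2/((-98)**2) = (9 + (3 + 16))**2/9604 = (9 + 19)**2*(1/9604) = 28**2*(1/9604) = 784*(1/9604) = 4/49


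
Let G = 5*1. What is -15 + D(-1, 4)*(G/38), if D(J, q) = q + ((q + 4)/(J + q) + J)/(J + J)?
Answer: -175/12 ≈ -14.583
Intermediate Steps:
G = 5
D(J, q) = q + (J + (4 + q)/(J + q))/(2*J) (D(J, q) = q + ((4 + q)/(J + q) + J)/((2*J)) = q + ((4 + q)/(J + q) + J)*(1/(2*J)) = q + (J + (4 + q)/(J + q))*(1/(2*J)) = q + (J + (4 + q)/(J + q))/(2*J))
-15 + D(-1, 4)*(G/38) = -15 + ((½)*(4 + 4 + (-1)² - 1*4 + 2*(-1)*4² + 2*4*(-1)²)/(-1*(-1 + 4)))*(5/38) = -15 + ((½)*(-1)*(4 + 4 + 1 - 4 + 2*(-1)*16 + 2*4*1)/3)*(5*(1/38)) = -15 + ((½)*(-1)*(⅓)*(4 + 4 + 1 - 4 - 32 + 8))*(5/38) = -15 + ((½)*(-1)*(⅓)*(-19))*(5/38) = -15 + (19/6)*(5/38) = -15 + 5/12 = -175/12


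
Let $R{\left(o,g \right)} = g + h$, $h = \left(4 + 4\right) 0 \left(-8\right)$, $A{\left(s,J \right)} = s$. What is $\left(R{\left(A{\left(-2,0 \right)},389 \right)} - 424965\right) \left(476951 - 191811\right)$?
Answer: $-121063600640$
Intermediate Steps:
$h = 0$ ($h = 8 \cdot 0 \left(-8\right) = 0 \left(-8\right) = 0$)
$R{\left(o,g \right)} = g$ ($R{\left(o,g \right)} = g + 0 = g$)
$\left(R{\left(A{\left(-2,0 \right)},389 \right)} - 424965\right) \left(476951 - 191811\right) = \left(389 - 424965\right) \left(476951 - 191811\right) = \left(-424576\right) 285140 = -121063600640$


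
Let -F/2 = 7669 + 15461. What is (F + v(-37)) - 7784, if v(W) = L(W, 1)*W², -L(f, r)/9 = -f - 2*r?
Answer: -485279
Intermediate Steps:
L(f, r) = 9*f + 18*r (L(f, r) = -9*(-f - 2*r) = 9*f + 18*r)
F = -46260 (F = -2*(7669 + 15461) = -2*23130 = -46260)
v(W) = W²*(18 + 9*W) (v(W) = (9*W + 18*1)*W² = (9*W + 18)*W² = (18 + 9*W)*W² = W²*(18 + 9*W))
(F + v(-37)) - 7784 = (-46260 + 9*(-37)²*(2 - 37)) - 7784 = (-46260 + 9*1369*(-35)) - 7784 = (-46260 - 431235) - 7784 = -477495 - 7784 = -485279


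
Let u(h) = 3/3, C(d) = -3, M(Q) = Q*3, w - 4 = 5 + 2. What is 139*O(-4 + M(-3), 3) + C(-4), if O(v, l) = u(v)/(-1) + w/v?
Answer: -3375/13 ≈ -259.62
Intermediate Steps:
w = 11 (w = 4 + (5 + 2) = 4 + 7 = 11)
M(Q) = 3*Q
u(h) = 1 (u(h) = 3*(⅓) = 1)
O(v, l) = -1 + 11/v (O(v, l) = 1/(-1) + 11/v = 1*(-1) + 11/v = -1 + 11/v)
139*O(-4 + M(-3), 3) + C(-4) = 139*((11 - (-4 + 3*(-3)))/(-4 + 3*(-3))) - 3 = 139*((11 - (-4 - 9))/(-4 - 9)) - 3 = 139*((11 - 1*(-13))/(-13)) - 3 = 139*(-(11 + 13)/13) - 3 = 139*(-1/13*24) - 3 = 139*(-24/13) - 3 = -3336/13 - 3 = -3375/13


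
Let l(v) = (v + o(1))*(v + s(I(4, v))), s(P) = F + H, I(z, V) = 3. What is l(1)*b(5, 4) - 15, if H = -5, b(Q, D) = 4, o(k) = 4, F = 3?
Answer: -35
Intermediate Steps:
s(P) = -2 (s(P) = 3 - 5 = -2)
l(v) = (-2 + v)*(4 + v) (l(v) = (v + 4)*(v - 2) = (4 + v)*(-2 + v) = (-2 + v)*(4 + v))
l(1)*b(5, 4) - 15 = (-8 + 1² + 2*1)*4 - 15 = (-8 + 1 + 2)*4 - 15 = -5*4 - 15 = -20 - 15 = -35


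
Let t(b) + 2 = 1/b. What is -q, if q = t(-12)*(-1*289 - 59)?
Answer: -725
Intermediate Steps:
t(b) = -2 + 1/b
q = 725 (q = (-2 + 1/(-12))*(-1*289 - 59) = (-2 - 1/12)*(-289 - 59) = -25/12*(-348) = 725)
-q = -1*725 = -725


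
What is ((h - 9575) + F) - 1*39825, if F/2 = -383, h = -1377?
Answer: -51543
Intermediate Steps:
F = -766 (F = 2*(-383) = -766)
((h - 9575) + F) - 1*39825 = ((-1377 - 9575) - 766) - 1*39825 = (-10952 - 766) - 39825 = -11718 - 39825 = -51543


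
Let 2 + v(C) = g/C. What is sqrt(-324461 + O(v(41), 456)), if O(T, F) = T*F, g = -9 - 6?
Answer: I*sqrt(547232453)/41 ≈ 570.56*I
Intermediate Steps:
g = -15
v(C) = -2 - 15/C
O(T, F) = F*T
sqrt(-324461 + O(v(41), 456)) = sqrt(-324461 + 456*(-2 - 15/41)) = sqrt(-324461 + 456*(-97/41)) = sqrt(-324461 - 44232/41) = sqrt(-13347133/41) = I*sqrt(547232453)/41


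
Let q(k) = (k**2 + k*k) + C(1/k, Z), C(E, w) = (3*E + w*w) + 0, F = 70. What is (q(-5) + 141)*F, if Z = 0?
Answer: 13328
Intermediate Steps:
C(E, w) = w**2 + 3*E (C(E, w) = (3*E + w**2) + 0 = (w**2 + 3*E) + 0 = w**2 + 3*E)
q(k) = 2*k**2 + 3/k (q(k) = (k**2 + k*k) + (0**2 + 3/k) = (k**2 + k**2) + (0 + 3/k) = 2*k**2 + 3/k)
(q(-5) + 141)*F = ((3 + 2*(-5)**3)/(-5) + 141)*70 = (-(3 + 2*(-125))/5 + 141)*70 = (-(3 - 250)/5 + 141)*70 = (-1/5*(-247) + 141)*70 = (247/5 + 141)*70 = (952/5)*70 = 13328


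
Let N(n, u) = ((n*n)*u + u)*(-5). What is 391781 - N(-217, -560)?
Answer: -131460219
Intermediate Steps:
N(n, u) = -5*u - 5*u*n² (N(n, u) = (n²*u + u)*(-5) = (u*n² + u)*(-5) = (u + u*n²)*(-5) = -5*u - 5*u*n²)
391781 - N(-217, -560) = 391781 - (-5)*(-560)*(1 + (-217)²) = 391781 - (-5)*(-560)*(1 + 47089) = 391781 - (-5)*(-560)*47090 = 391781 - 1*131852000 = 391781 - 131852000 = -131460219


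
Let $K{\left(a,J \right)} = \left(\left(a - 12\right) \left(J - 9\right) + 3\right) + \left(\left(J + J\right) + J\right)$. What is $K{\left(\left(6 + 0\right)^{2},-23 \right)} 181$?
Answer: $-150954$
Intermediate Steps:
$K{\left(a,J \right)} = 3 + 3 J + \left(-12 + a\right) \left(-9 + J\right)$ ($K{\left(a,J \right)} = \left(\left(-12 + a\right) \left(-9 + J\right) + 3\right) + \left(2 J + J\right) = \left(3 + \left(-12 + a\right) \left(-9 + J\right)\right) + 3 J = 3 + 3 J + \left(-12 + a\right) \left(-9 + J\right)$)
$K{\left(\left(6 + 0\right)^{2},-23 \right)} 181 = \left(111 - -207 - 9 \left(6 + 0\right)^{2} - 23 \left(6 + 0\right)^{2}\right) 181 = \left(111 + 207 - 9 \cdot 6^{2} - 23 \cdot 6^{2}\right) 181 = \left(111 + 207 - 324 - 828\right) 181 = \left(-834\right) 181 = -150954$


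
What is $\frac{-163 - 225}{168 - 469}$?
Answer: $\frac{388}{301} \approx 1.289$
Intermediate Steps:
$\frac{-163 - 225}{168 - 469} = - \frac{388}{-301} = \left(-388\right) \left(- \frac{1}{301}\right) = \frac{388}{301}$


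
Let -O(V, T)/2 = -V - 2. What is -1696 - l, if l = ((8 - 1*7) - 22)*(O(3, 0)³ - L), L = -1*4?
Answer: 19388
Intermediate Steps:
O(V, T) = 4 + 2*V (O(V, T) = -2*(-V - 2) = -2*(-2 - V) = 4 + 2*V)
L = -4
l = -21084 (l = ((8 - 1*7) - 22)*((4 + 2*3)³ - 1*(-4)) = ((8 - 7) - 22)*((4 + 6)³ + 4) = (1 - 22)*(10³ + 4) = -21*(1000 + 4) = -21*1004 = -21084)
-1696 - l = -1696 - 1*(-21084) = -1696 + 21084 = 19388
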